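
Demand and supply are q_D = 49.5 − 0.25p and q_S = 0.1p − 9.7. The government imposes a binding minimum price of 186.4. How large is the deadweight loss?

In inverse form: demand p = 198 − 4q, supply p = 97 + 10q.
Competitive equilibrium: 198 − 4q = 97 + 10q → q* = 7.2143, p* = 169.1429.
At the floor p = 186.4, quantity demanded = (198 − 186.4)/4 = 2.9.
Sellers' marginal cost at q' = 2.9: 97 + 10·2.9 = 126.
Δq = 7.2143 − 2.9 = 4.3143; wedge = 186.4 − 126 = 60.4.
Welfare loss = ½ × 4.3143 × 60.4 = 130.29.

130.29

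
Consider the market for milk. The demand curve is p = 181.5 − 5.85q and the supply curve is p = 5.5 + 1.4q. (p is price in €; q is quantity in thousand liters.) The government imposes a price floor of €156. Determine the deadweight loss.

Competitive equilibrium: 181.5 − 5.85q = 5.5 + 1.4q → q* = 24.2759, p* = 39.4862.
At the floor p = 156, quantity demanded = (181.5 − 156)/5.85 = 4.359.
Sellers' marginal cost at q' = 4.359: 5.5 + 1.4·4.359 = 11.6026.
Δq = 24.2759 − 4.359 = 19.9169; wedge = 156 − 11.6026 = 144.3974.
DWL = ½ × 19.9169 × 144.3974 = €1437.97 thousand.

€1437.97 thousand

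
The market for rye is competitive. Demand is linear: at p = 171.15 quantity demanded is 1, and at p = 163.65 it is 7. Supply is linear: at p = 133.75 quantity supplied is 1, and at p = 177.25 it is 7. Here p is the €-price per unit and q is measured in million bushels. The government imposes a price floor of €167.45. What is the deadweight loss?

€8.81 million

Demand slope = (163.65 − 171.15)/(7 − 1) = −1.25, so p = 172.4 − 1.25q.
Supply slope = (177.25 − 133.75)/(7 − 1) = 7.25, so p = 126.5 + 7.25q.
Competitive equilibrium: 172.4 − 1.25q = 126.5 + 7.25q → q* = 5.4, p* = 165.65.
At the floor p = 167.45, quantity demanded = (172.4 − 167.45)/1.25 = 3.96.
Sellers' marginal cost at q' = 3.96: 126.5 + 7.25·3.96 = 155.21.
Δq = 5.4 − 3.96 = 1.44; wedge = 167.45 − 155.21 = 12.24.
Welfare loss = ½ × 1.44 × 12.24 = €8.81 million.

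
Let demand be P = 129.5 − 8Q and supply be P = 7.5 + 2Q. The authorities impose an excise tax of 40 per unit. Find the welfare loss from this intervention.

Competitive equilibrium: 129.5 − 8Q = 7.5 + 2Q → Q* = 12.2, P* = 31.9.
With the tax, the buyer price exceeds the seller price by 40: (129.5 − 8Q) − (7.5 + 2Q) = 40 → Q' = 8.2.
ΔQ = 12.2 − 8.2 = 4; the wedge equals the tax, 40.
Welfare loss = ½ × 4 × 40 = 80.

80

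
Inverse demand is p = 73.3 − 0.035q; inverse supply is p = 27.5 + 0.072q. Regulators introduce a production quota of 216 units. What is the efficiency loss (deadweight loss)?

Competitive equilibrium: 73.3 − 0.035q = 27.5 + 0.072q → q* = 428.0374, p* = 58.3187.
At q = 216: demand price = 73.3 − 0.035·216 = 65.74; supply price = 27.5 + 0.072·216 = 43.052.
Δq = 428.0374 − 216 = 212.0374; wedge = 65.74 − 43.052 = 22.688.
Deadweight loss = ½ × 212.0374 × 22.688 = 2405.35.

2405.35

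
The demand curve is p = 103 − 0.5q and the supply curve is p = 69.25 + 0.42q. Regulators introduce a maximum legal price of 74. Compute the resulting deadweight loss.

Competitive equilibrium: 103 − 0.5q = 69.25 + 0.42q → q* = 36.6848, p* = 84.6576.
At the ceiling p = 74, quantity supplied = (74 − 69.25)/0.42 = 11.3095.
Willingness to pay at q' = 11.3095: 103 − 0.5·11.3095 = 97.3453.
Δq = 36.6848 − 11.3095 = 25.3753; wedge = 97.3453 − 74 = 23.3453.
Welfare loss = ½ × 25.3753 × 23.3453 = 296.20.

296.20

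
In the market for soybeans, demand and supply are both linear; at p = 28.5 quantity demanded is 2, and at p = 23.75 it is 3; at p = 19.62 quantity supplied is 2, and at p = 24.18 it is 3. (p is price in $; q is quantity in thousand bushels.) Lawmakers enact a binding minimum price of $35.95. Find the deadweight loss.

Demand slope = (23.75 − 28.5)/(3 − 2) = −4.75, so p = 38 − 4.75q.
Supply slope = (24.18 − 19.62)/(3 − 2) = 4.56, so p = 10.5 + 4.56q.
Competitive equilibrium: 38 − 4.75q = 10.5 + 4.56q → q* = 2.9538, p* = 23.9694.
At the floor p = 35.95, quantity demanded = (38 − 35.95)/4.75 = 0.4316.
Sellers' marginal cost at q' = 0.4316: 10.5 + 4.56·0.4316 = 12.4681.
Δq = 2.9538 − 0.4316 = 2.5222; wedge = 35.95 − 12.4681 = 23.4819.
Deadweight loss = ½ × 2.5222 × 23.4819 = $29.61 thousand.

$29.61 thousand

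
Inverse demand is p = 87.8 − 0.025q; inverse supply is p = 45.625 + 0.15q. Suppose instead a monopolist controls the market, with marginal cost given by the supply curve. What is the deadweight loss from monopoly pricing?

Competitive equilibrium: 87.8 − 0.025q = 45.625 + 0.15q → q* = 241, p* = 81.775.
Marginal revenue: MR = 87.8 − 0.05q. Set MR = MC: 87.8 − 0.05q = 45.625 + 0.15q → q_m = 210.875.
Price p_m = 87.8 − 0.025·210.875 = 82.5281; MC(q_m) = 45.625 + 0.15·210.875 = 77.2563.
Competitive q* = 241, so Δq = 30.125; wedge = 82.5281 − 77.2563 = 5.2718.
Welfare loss = ½ × 30.125 × 5.2718 = 79.41.

79.41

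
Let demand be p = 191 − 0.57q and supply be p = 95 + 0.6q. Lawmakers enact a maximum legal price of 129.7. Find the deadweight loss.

Competitive equilibrium: 191 − 0.57q = 95 + 0.6q → q* = 82.0513, p* = 144.2308.
At the ceiling p = 129.7, quantity supplied = (129.7 − 95)/0.6 = 57.8333.
Willingness to pay at q' = 57.8333: 191 − 0.57·57.8333 = 158.035.
Δq = 82.0513 − 57.8333 = 24.218; wedge = 158.035 − 129.7 = 28.335.
DWL = ½ × 24.218 × 28.335 = 343.11.

343.11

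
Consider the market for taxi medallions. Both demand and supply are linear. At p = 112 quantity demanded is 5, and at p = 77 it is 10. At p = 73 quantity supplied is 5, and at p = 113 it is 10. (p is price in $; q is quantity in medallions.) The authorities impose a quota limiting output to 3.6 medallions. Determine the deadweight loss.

Demand slope = (77 − 112)/(10 − 5) = −7, so p = 147 − 7q.
Supply slope = (113 − 73)/(10 − 5) = 8, so p = 33 + 8q.
Competitive equilibrium: 147 − 7q = 33 + 8q → q* = 7.6, p* = 93.8.
At q = 3.6: demand price = 147 − 7·3.6 = 121.8; supply price = 33 + 8·3.6 = 61.8.
Δq = 7.6 − 3.6 = 4; wedge = 121.8 − 61.8 = 60.
DWL = ½ × 4 × 60 = $120.

$120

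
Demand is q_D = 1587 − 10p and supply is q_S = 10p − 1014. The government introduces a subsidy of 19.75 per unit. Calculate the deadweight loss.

In inverse form: demand p = 158.7 − 0.1q, supply p = 101.4 + 0.1q.
Competitive equilibrium: 158.7 − 0.1q = 101.4 + 0.1q → q* = 286.5, p* = 130.05.
The subsidy lowers effective supply by 19.75: p = 81.65 + 0.1q.
New quantity: 158.7 − 0.1q = 81.65 + 0.1q → q' = 385.25.
Overproduction Δq = 385.25 − 286.5 = 98.75; wedge = subsidy = 19.75.
Welfare loss = ½ × 98.75 × 19.75 = 975.16.

975.16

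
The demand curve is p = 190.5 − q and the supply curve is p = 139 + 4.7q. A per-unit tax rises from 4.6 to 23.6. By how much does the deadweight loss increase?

47

Competitive equilibrium: 190.5 − q = 139 + 4.7q → q* = 9.0351, p* = 181.4649.
For a per-unit tax t: Δq = t/5.7, so DWL = ½·t·(t/5.7) = t²/11.4.
At t = 4.6: DWL = 1.856. At t = 23.6: DWL = 48.856.
Increase = 48.856 − 1.856 = 47.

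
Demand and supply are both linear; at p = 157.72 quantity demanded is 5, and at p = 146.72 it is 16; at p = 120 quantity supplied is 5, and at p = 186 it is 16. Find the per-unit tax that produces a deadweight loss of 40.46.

23.8

Demand slope = (146.72 − 157.72)/(16 − 5) = −1, so p = 162.72 − q.
Supply slope = (186 − 120)/(16 − 5) = 6, so p = 90 + 6q.
Competitive equilibrium: 162.72 − q = 90 + 6q → q* = 10.3886, p* = 152.3314.
A tax t gives Δq = t/7 and wedge t, so DWL = t²/14.
t²/14 = 40.46 → t² = 566.44 → t = 23.8.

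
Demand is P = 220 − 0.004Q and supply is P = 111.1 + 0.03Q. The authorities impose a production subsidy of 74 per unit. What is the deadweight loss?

80529.41

Competitive equilibrium: 220 − 0.004Q = 111.1 + 0.03Q → Q* = 3202.9412, P* = 207.1882.
The subsidy lowers effective supply by 74: P = 37.1 + 0.03Q.
New quantity: 220 − 0.004Q = 37.1 + 0.03Q → Q' = 5379.4118.
Overproduction ΔQ = 5379.4118 − 3202.9412 = 2176.4706; wedge = subsidy = 74.
Deadweight loss = ½ × 2176.4706 × 74 = 80529.41.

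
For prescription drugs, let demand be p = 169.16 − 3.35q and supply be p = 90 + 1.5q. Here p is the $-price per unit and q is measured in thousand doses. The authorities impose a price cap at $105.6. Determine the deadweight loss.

Competitive equilibrium: 169.16 − 3.35q = 90 + 1.5q → q* = 16.3216, p* = 114.4825.
At the ceiling p = 105.6, quantity supplied = (105.6 − 90)/1.5 = 10.4.
Willingness to pay at q' = 10.4: 169.16 − 3.35·10.4 = 134.32.
Δq = 16.3216 − 10.4 = 5.9216; wedge = 134.32 − 105.6 = 28.72.
The triangle = ½ × 5.9216 × 28.72 = $85.03 thousand.

$85.03 thousand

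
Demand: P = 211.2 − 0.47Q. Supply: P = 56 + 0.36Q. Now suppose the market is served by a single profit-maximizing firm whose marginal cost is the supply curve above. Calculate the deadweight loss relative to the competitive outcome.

Competitive equilibrium: 211.2 − 0.47Q = 56 + 0.36Q → Q* = 186.988, P* = 123.3157.
Marginal revenue: MR = 211.2 − 0.94Q. Set MR = MC: 211.2 − 0.94Q = 56 + 0.36Q → Q_m = 119.3846.
Price P_m = 211.2 − 0.47·119.3846 = 155.0892; MC(Q_m) = 56 + 0.36·119.3846 = 98.9785.
Competitive Q* = 186.988, so ΔQ = 67.6034; wedge = 155.0892 − 98.9785 = 56.1107.
DWL = ½ × 67.6034 × 56.1107 = 1896.64.

1896.64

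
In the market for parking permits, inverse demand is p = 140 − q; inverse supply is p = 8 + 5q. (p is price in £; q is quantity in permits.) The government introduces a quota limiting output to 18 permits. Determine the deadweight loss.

Competitive equilibrium: 140 − q = 8 + 5q → q* = 22, p* = 118.
At q = 18: demand price = 140 − 1·18 = 122; supply price = 8 + 5·18 = 98.
Δq = 22 − 18 = 4; wedge = 122 − 98 = 24.
DWL = ½ × 4 × 24 = £48.

£48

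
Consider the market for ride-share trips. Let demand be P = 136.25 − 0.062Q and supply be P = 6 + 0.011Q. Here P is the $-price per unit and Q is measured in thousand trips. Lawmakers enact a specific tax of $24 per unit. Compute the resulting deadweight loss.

$3945.21 thousand

Competitive equilibrium: 136.25 − 0.062Q = 6 + 0.011Q → Q* = 1784.2466, P* = 25.6267.
With the tax, the buyer price exceeds the seller price by 24: (136.25 − 0.062Q) − (6 + 0.011Q) = 24 → Q' = 1455.4795.
ΔQ = 1784.2466 − 1455.4795 = 328.7671; the wedge equals the tax, 24.
The triangle = ½ × 328.7671 × 24 = $3945.21 thousand.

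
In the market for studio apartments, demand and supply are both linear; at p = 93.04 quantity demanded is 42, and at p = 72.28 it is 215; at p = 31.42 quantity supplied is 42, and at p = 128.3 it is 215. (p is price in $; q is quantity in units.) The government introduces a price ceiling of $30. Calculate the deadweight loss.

Demand slope = (72.28 − 93.04)/(215 − 42) = −0.12, so p = 98.08 − 0.12q.
Supply slope = (128.3 − 31.42)/(215 − 42) = 0.56, so p = 7.9 + 0.56q.
Competitive equilibrium: 98.08 − 0.12q = 7.9 + 0.56q → q* = 132.6176, p* = 82.1659.
At the ceiling p = 30, quantity supplied = (30 − 7.9)/0.56 = 39.4643.
Willingness to pay at q' = 39.4643: 98.08 − 0.12·39.4643 = 93.3443.
Δq = 132.6176 − 39.4643 = 93.1533; wedge = 93.3443 − 30 = 63.3443.
Welfare loss = ½ × 93.1533 × 63.3443 = $2950.37.

$2950.37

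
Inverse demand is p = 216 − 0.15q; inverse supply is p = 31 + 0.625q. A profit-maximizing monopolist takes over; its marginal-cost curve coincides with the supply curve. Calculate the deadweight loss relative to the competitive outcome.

580.65

Competitive equilibrium: 216 − 0.15q = 31 + 0.625q → q* = 238.7097, p* = 180.1935.
Marginal revenue: MR = 216 − 0.3q. Set MR = MC: 216 − 0.3q = 31 + 0.625q → q_m = 200.
Price p_m = 216 − 0.15·200 = 186; MC(q_m) = 31 + 0.625·200 = 156.
Competitive q* = 238.7097, so Δq = 38.7097; wedge = 186 − 156 = 30.
Deadweight loss = ½ × 38.7097 × 30 = 580.65.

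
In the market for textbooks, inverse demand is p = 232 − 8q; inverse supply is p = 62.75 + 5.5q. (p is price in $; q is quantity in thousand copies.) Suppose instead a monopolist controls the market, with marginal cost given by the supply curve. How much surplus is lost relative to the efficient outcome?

$146.89 thousand

Competitive equilibrium: 232 − 8q = 62.75 + 5.5q → q* = 12.537, p* = 131.7037.
Marginal revenue: MR = 232 − 16q. Set MR = MC: 232 − 16q = 62.75 + 5.5q → q_m = 7.8721.
Price p_m = 232 − 8·7.8721 = 169.0232; MC(q_m) = 62.75 + 5.5·7.8721 = 106.0466.
Competitive q* = 12.537, so Δq = 4.6649; wedge = 169.0232 − 106.0466 = 62.9766.
The triangle = ½ × 4.6649 × 62.9766 = $146.89 thousand.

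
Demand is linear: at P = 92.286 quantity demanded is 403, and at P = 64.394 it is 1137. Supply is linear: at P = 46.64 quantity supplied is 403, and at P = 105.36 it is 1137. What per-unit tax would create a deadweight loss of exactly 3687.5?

Demand slope = (64.394 − 92.286)/(1137 − 403) = −0.038, so P = 107.6 − 0.038Q.
Supply slope = (105.36 − 46.64)/(1137 − 403) = 0.08, so P = 14.4 + 0.08Q.
Competitive equilibrium: 107.6 − 0.038Q = 14.4 + 0.08Q → Q* = 789.8305, P* = 77.5864.
A tax t gives ΔQ = t/0.118 and wedge t, so DWL = t²/0.236.
t²/0.236 = 3687.5 → t² = 870.25 → t = 29.5.

29.5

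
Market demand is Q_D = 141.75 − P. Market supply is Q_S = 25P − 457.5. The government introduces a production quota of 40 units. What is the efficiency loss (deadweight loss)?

3220.88

In inverse form: demand P = 141.75 − Q, supply P = 18.3 + 0.04Q.
Competitive equilibrium: 141.75 − Q = 18.3 + 0.04Q → Q* = 118.7019, P* = 23.0481.
At Q = 40: demand price = 141.75 − 1·40 = 101.75; supply price = 18.3 + 0.04·40 = 19.9.
ΔQ = 118.7019 − 40 = 78.7019; wedge = 101.75 − 19.9 = 81.85.
The triangle = ½ × 78.7019 × 81.85 = 3220.88.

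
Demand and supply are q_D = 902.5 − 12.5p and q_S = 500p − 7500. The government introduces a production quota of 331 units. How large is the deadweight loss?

5509.04

In inverse form: demand p = 72.2 − 0.08q, supply p = 15 + 0.002q.
Competitive equilibrium: 72.2 − 0.08q = 15 + 0.002q → q* = 697.56098, p* = 16.39512.
At q = 331: demand price = 72.2 − 0.08·331 = 45.72; supply price = 15 + 0.002·331 = 15.662.
Δq = 697.56098 − 331 = 366.56098; wedge = 45.72 − 15.662 = 30.058.
DWL = ½ × 366.56098 × 30.058 = 5509.04.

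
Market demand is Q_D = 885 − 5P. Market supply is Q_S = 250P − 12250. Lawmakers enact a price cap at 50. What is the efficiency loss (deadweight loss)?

In inverse form: demand P = 177 − 0.2Q, supply P = 49 + 0.004Q.
Competitive equilibrium: 177 − 0.2Q = 49 + 0.004Q → Q* = 627.451, P* = 51.5098.
At the ceiling P = 50, quantity supplied = (50 − 49)/0.004 = 250.
Willingness to pay at Q' = 250: 177 − 0.2·250 = 127.
ΔQ = 627.451 − 250 = 377.451; wedge = 127 − 50 = 77.
Welfare loss = ½ × 377.451 × 77 = 14531.86.

14531.86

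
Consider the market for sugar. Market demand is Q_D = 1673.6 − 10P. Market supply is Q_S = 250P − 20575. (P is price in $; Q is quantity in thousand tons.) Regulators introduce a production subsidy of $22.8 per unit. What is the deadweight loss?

$2499.23 thousand

In inverse form: demand P = 167.36 − 0.1Q, supply P = 82.3 + 0.004Q.
Competitive equilibrium: 167.36 − 0.1Q = 82.3 + 0.004Q → Q* = 817.8846, P* = 85.5715.
The subsidy lowers effective supply by 22.8: P = 59.5 + 0.004Q.
New quantity: 167.36 − 0.1Q = 59.5 + 0.004Q → Q' = 1037.1154.
Overproduction ΔQ = 1037.1154 − 817.8846 = 219.2308; wedge = subsidy = 22.8.
The triangle = ½ × 219.2308 × 22.8 = $2499.23 thousand.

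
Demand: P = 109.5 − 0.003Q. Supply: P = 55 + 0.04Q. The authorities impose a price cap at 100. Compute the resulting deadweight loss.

436.23

Competitive equilibrium: 109.5 − 0.003Q = 55 + 0.04Q → Q* = 1267.4419, P* = 105.6977.
At the ceiling P = 100, quantity supplied = (100 − 55)/0.04 = 1125.
Willingness to pay at Q' = 1125: 109.5 − 0.003·1125 = 106.125.
ΔQ = 1267.4419 − 1125 = 142.4419; wedge = 106.125 − 100 = 6.125.
Welfare loss = ½ × 142.4419 × 6.125 = 436.23.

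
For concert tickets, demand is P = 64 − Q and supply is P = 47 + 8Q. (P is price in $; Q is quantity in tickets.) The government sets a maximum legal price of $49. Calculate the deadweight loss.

Competitive equilibrium: 64 − Q = 47 + 8Q → Q* = 1.8889, P* = 62.1111.
At the ceiling P = 49, quantity supplied = (49 − 47)/8 = 0.25.
Willingness to pay at Q' = 0.25: 64 − 1·0.25 = 63.75.
ΔQ = 1.8889 − 0.25 = 1.6389; wedge = 63.75 − 49 = 14.75.
DWL = ½ × 1.6389 × 14.75 = $12.09.

$12.09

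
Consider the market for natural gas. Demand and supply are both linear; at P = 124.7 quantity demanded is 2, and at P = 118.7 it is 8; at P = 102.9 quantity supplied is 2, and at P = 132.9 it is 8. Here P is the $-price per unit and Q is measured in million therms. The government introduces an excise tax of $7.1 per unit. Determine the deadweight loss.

$4.20 million

Demand slope = (118.7 − 124.7)/(8 − 2) = −1, so P = 126.7 − Q.
Supply slope = (132.9 − 102.9)/(8 − 2) = 5, so P = 92.9 + 5Q.
Competitive equilibrium: 126.7 − Q = 92.9 + 5Q → Q* = 5.6333, P* = 121.0667.
With the tax, the buyer price exceeds the seller price by 7.1: (126.7 − Q) − (92.9 + 5Q) = 7.1 → Q' = 4.45.
ΔQ = 5.6333 − 4.45 = 1.1833; the wedge equals the tax, 7.1.
DWL = ½ × 1.1833 × 7.1 = $4.20 million.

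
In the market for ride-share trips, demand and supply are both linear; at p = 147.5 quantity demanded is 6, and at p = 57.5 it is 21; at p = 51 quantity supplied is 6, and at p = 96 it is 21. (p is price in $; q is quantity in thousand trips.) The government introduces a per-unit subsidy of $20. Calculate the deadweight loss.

$22.22 thousand

Demand slope = (57.5 − 147.5)/(21 − 6) = −6, so p = 183.5 − 6q.
Supply slope = (96 − 51)/(21 − 6) = 3, so p = 33 + 3q.
Competitive equilibrium: 183.5 − 6q = 33 + 3q → q* = 16.7222, p* = 83.1667.
The subsidy lowers effective supply by 20: p = 13 + 3q.
New quantity: 183.5 − 6q = 13 + 3q → q' = 18.9444.
Overproduction Δq = 18.9444 − 16.7222 = 2.2222; wedge = subsidy = 20.
Welfare loss = ½ × 2.2222 × 20 = $22.22 thousand.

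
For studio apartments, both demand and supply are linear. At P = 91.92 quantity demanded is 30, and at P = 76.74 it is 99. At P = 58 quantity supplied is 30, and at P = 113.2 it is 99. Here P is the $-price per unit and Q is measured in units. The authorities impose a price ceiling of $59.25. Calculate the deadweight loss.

Demand slope = (76.74 − 91.92)/(99 − 30) = −0.22, so P = 98.52 − 0.22Q.
Supply slope = (113.2 − 58)/(99 − 30) = 0.8, so P = 34 + 0.8Q.
Competitive equilibrium: 98.52 − 0.22Q = 34 + 0.8Q → Q* = 63.2549, P* = 84.6039.
At the ceiling P = 59.25, quantity supplied = (59.25 − 34)/0.8 = 31.5625.
Willingness to pay at Q' = 31.5625: 98.52 − 0.22·31.5625 = 91.5763.
ΔQ = 63.2549 − 31.5625 = 31.6924; wedge = 91.5763 − 59.25 = 32.3263.
Deadweight loss = ½ × 31.6924 × 32.3263 = $512.25.

$512.25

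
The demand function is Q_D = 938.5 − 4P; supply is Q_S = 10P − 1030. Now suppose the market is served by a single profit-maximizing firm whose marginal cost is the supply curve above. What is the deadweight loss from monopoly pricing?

In inverse form: demand P = 234.625 − 0.25Q, supply P = 103 + 0.1Q.
Competitive equilibrium: 234.625 − 0.25Q = 103 + 0.1Q → Q* = 376.0714, P* = 140.6071.
Marginal revenue: MR = 234.625 − 0.5Q. Set MR = MC: 234.625 − 0.5Q = 103 + 0.1Q → Q_m = 219.375.
Price P_m = 234.625 − 0.25·219.375 = 179.7813; MC(Q_m) = 103 + 0.1·219.375 = 124.9375.
Competitive Q* = 376.0714, so ΔQ = 156.6964; wedge = 179.7813 − 124.9375 = 54.8438.
The triangle = ½ × 156.6964 × 54.8438 = 4296.91.

4296.91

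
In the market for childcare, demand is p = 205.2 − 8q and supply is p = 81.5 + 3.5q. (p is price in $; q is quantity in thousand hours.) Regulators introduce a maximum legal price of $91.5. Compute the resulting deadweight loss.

$358.80 thousand

Competitive equilibrium: 205.2 − 8q = 81.5 + 3.5q → q* = 10.7565, p* = 119.1478.
At the ceiling p = 91.5, quantity supplied = (91.5 − 81.5)/3.5 = 2.8571.
Willingness to pay at q' = 2.8571: 205.2 − 8·2.8571 = 182.3432.
Δq = 10.7565 − 2.8571 = 7.8994; wedge = 182.3432 − 91.5 = 90.8432.
The triangle = ½ × 7.8994 × 90.8432 = $358.80 thousand.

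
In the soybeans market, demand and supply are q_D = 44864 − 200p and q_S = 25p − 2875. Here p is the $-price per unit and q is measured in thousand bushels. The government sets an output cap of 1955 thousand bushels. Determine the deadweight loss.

In inverse form: demand p = 224.32 − 0.005q, supply p = 115 + 0.04q.
Competitive equilibrium: 224.32 − 0.005q = 115 + 0.04q → q* = 2429.3333, p* = 212.1733.
At q = 1955: demand price = 224.32 − 0.005·1955 = 214.545; supply price = 115 + 0.04·1955 = 193.2.
Δq = 2429.3333 − 1955 = 474.3333; wedge = 214.545 − 193.2 = 21.345.
DWL = ½ × 474.3333 × 21.345 = $5062.32 thousand.

$5062.32 thousand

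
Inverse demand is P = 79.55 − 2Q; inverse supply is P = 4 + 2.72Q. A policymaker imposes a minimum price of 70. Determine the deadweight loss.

Competitive equilibrium: 79.55 − 2Q = 4 + 2.72Q → Q* = 16.0064, P* = 47.5373.
At the floor P = 70, quantity demanded = (79.55 − 70)/2 = 4.775.
Sellers' marginal cost at Q' = 4.775: 4 + 2.72·4.775 = 16.988.
ΔQ = 16.0064 − 4.775 = 11.2314; wedge = 70 − 16.988 = 53.012.
Welfare loss = ½ × 11.2314 × 53.012 = 297.70.

297.70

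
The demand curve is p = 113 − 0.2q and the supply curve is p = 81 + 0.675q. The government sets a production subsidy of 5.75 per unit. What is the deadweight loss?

Competitive equilibrium: 113 − 0.2q = 81 + 0.675q → q* = 36.5714, p* = 105.6857.
The subsidy lowers effective supply by 5.75: p = 75.25 + 0.675q.
New quantity: 113 − 0.2q = 75.25 + 0.675q → q' = 43.1429.
Overproduction Δq = 43.1429 − 36.5714 = 6.5715; wedge = subsidy = 5.75.
Deadweight loss = ½ × 6.5715 × 5.75 = 18.89.

18.89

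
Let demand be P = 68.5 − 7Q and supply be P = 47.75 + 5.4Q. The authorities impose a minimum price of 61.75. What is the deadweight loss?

Competitive equilibrium: 68.5 − 7Q = 47.75 + 5.4Q → Q* = 1.6734, P* = 56.7863.
At the floor P = 61.75, quantity demanded = (68.5 − 61.75)/7 = 0.9643.
Sellers' marginal cost at Q' = 0.9643: 47.75 + 5.4·0.9643 = 52.9572.
ΔQ = 1.6734 − 0.9643 = 0.7091; wedge = 61.75 − 52.9572 = 8.7928.
DWL = ½ × 0.7091 × 8.7928 = 3.12.

3.12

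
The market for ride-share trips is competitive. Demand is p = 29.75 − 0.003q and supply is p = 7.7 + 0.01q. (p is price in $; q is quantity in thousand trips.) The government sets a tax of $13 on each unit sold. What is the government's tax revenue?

Competitive equilibrium: 29.75 − 0.003q = 7.7 + 0.01q → q* = 1696.1538, p* = 24.6615.
With the tax, the buyer price exceeds the seller price by 13: (29.75 − 0.003q) − (7.7 + 0.01q) = 13 → q' = 696.1538.
Tax revenue = 13 × 696.1538 = $9050 thousand.

$9050 thousand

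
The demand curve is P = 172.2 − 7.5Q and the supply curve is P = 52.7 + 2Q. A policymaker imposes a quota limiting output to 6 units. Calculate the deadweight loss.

205.59

Competitive equilibrium: 172.2 − 7.5Q = 52.7 + 2Q → Q* = 12.5789, P* = 77.8579.
At Q = 6: demand price = 172.2 − 7.5·6 = 127.2; supply price = 52.7 + 2·6 = 64.7.
ΔQ = 12.5789 − 6 = 6.5789; wedge = 127.2 − 64.7 = 62.5.
The triangle = ½ × 6.5789 × 62.5 = 205.59.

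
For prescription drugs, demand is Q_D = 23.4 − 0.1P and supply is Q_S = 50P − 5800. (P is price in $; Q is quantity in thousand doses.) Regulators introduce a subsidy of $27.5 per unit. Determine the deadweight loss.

$37.74 thousand

In inverse form: demand P = 234 − 10Q, supply P = 116 + 0.02Q.
Competitive equilibrium: 234 − 10Q = 116 + 0.02Q → Q* = 11.7764, P* = 116.2355.
The subsidy lowers effective supply by 27.5: P = 88.5 + 0.02Q.
New quantity: 234 − 10Q = 88.5 + 0.02Q → Q' = 14.521.
Overproduction ΔQ = 14.521 − 11.7764 = 2.7446; wedge = subsidy = 27.5.
DWL = ½ × 2.7446 × 27.5 = $37.74 thousand.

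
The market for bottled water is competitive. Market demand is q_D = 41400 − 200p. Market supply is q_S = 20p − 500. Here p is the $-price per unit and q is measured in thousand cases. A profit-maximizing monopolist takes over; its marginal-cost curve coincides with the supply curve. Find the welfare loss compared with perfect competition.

$2091.16 thousand

In inverse form: demand p = 207 − 0.005q, supply p = 25 + 0.05q.
Competitive equilibrium: 207 − 0.005q = 25 + 0.05q → q* = 3309.09091, p* = 190.45455.
Marginal revenue: MR = 207 − 0.01q. Set MR = MC: 207 − 0.01q = 25 + 0.05q → q_m = 3033.33333.
Price p_m = 207 − 0.005·3033.33333 = 191.83333; MC(q_m) = 25 + 0.05·3033.33333 = 176.66667.
Competitive q* = 3309.09091, so Δq = 275.75758; wedge = 191.83333 − 176.66667 = 15.16666.
The triangle = ½ × 275.75758 × 15.16666 = $2091.16 thousand.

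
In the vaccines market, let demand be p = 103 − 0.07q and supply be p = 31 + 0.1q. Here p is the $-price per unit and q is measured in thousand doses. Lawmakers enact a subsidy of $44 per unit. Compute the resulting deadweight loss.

$5694.12 thousand

Competitive equilibrium: 103 − 0.07q = 31 + 0.1q → q* = 423.5294, p* = 73.3529.
The subsidy lowers effective supply by 44: p = 0.1q − 13.
New quantity: 103 − 0.07q = 0.1q − 13 → q' = 682.3529.
Overproduction Δq = 682.3529 − 423.5294 = 258.8235; wedge = subsidy = 44.
DWL = ½ × 258.8235 × 44 = $5694.12 thousand.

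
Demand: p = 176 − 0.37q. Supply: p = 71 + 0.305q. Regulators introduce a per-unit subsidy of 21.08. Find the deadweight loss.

Competitive equilibrium: 176 − 0.37q = 71 + 0.305q → q* = 155.5556, p* = 118.4444.
The subsidy lowers effective supply by 21.08: p = 49.92 + 0.305q.
New quantity: 176 − 0.37q = 49.92 + 0.305q → q' = 186.7852.
Overproduction Δq = 186.7852 − 155.5556 = 31.2296; wedge = subsidy = 21.08.
Welfare loss = ½ × 31.2296 × 21.08 = 329.16.

329.16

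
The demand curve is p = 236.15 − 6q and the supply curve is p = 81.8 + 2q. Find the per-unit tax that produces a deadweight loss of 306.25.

Competitive equilibrium: 236.15 − 6q = 81.8 + 2q → q* = 19.2938, p* = 120.3875.
A tax t gives Δq = t/8 and wedge t, so DWL = t²/16.
t²/16 = 306.25 → t² = 4900 → t = 70.

70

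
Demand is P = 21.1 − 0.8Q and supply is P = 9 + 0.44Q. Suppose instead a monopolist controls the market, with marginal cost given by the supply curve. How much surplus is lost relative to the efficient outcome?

9.08

Competitive equilibrium: 21.1 − 0.8Q = 9 + 0.44Q → Q* = 9.7581, P* = 13.2935.
Marginal revenue: MR = 21.1 − 1.6Q. Set MR = MC: 21.1 − 1.6Q = 9 + 0.44Q → Q_m = 5.9314.
Price P_m = 21.1 − 0.8·5.9314 = 16.3549; MC(Q_m) = 9 + 0.44·5.9314 = 11.6098.
Competitive Q* = 9.7581, so ΔQ = 3.8267; wedge = 16.3549 − 11.6098 = 4.7451.
Welfare loss = ½ × 3.8267 × 4.7451 = 9.08.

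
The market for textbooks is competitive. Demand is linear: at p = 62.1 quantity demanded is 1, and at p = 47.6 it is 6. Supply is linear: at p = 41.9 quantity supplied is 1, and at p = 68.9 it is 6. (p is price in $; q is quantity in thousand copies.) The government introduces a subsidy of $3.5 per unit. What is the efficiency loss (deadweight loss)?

$0.74 thousand

Demand slope = (47.6 − 62.1)/(6 − 1) = −2.9, so p = 65 − 2.9q.
Supply slope = (68.9 − 41.9)/(6 − 1) = 5.4, so p = 36.5 + 5.4q.
Competitive equilibrium: 65 − 2.9q = 36.5 + 5.4q → q* = 3.4337, p* = 55.0422.
The subsidy lowers effective supply by 3.5: p = 33 + 5.4q.
New quantity: 65 − 2.9q = 33 + 5.4q → q' = 3.8554.
Overproduction Δq = 3.8554 − 3.4337 = 0.4217; wedge = subsidy = 3.5.
Deadweight loss = ½ × 0.4217 × 3.5 = $0.74 thousand.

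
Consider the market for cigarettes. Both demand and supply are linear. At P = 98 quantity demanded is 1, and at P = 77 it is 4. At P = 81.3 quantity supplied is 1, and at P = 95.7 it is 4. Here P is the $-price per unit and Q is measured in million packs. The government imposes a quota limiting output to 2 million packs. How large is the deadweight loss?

Demand slope = (77 − 98)/(4 − 1) = −7, so P = 105 − 7Q.
Supply slope = (95.7 − 81.3)/(4 − 1) = 4.8, so P = 76.5 + 4.8Q.
Competitive equilibrium: 105 − 7Q = 76.5 + 4.8Q → Q* = 2.4153, P* = 88.0932.
At Q = 2: demand price = 105 − 7·2 = 91; supply price = 76.5 + 4.8·2 = 86.1.
ΔQ = 2.4153 − 2 = 0.4153; wedge = 91 − 86.1 = 4.9.
DWL = ½ × 0.4153 × 4.9 = $1.02 million.

$1.02 million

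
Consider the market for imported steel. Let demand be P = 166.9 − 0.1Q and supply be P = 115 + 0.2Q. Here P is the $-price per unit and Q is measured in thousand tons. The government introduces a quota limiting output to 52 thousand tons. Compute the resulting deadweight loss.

Competitive equilibrium: 166.9 − 0.1Q = 115 + 0.2Q → Q* = 173, P* = 149.6.
At Q = 52: demand price = 166.9 − 0.1·52 = 161.7; supply price = 115 + 0.2·52 = 125.4.
ΔQ = 173 − 52 = 121; wedge = 161.7 − 125.4 = 36.3.
Welfare loss = ½ × 121 × 36.3 = $2196.15 thousand.

$2196.15 thousand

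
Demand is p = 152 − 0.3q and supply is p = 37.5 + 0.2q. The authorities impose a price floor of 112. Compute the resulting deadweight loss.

Competitive equilibrium: 152 − 0.3q = 37.5 + 0.2q → q* = 229, p* = 83.3.
At the floor p = 112, quantity demanded = (152 − 112)/0.3 = 133.3333.
Sellers' marginal cost at q' = 133.3333: 37.5 + 0.2·133.3333 = 64.1667.
Δq = 229 − 133.3333 = 95.6667; wedge = 112 − 64.1667 = 47.8333.
The triangle = ½ × 95.6667 × 47.8333 = 2288.03.

2288.03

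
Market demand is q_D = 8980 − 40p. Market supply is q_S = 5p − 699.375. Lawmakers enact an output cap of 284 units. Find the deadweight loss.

In inverse form: demand p = 224.5 − 0.025q, supply p = 139.875 + 0.2q.
Competitive equilibrium: 224.5 − 0.025q = 139.875 + 0.2q → q* = 376.1111, p* = 215.0972.
At q = 284: demand price = 224.5 − 0.025·284 = 217.4; supply price = 139.875 + 0.2·284 = 196.675.
Δq = 376.1111 − 284 = 92.1111; wedge = 217.4 − 196.675 = 20.725.
DWL = ½ × 92.1111 × 20.725 = 954.50.

954.50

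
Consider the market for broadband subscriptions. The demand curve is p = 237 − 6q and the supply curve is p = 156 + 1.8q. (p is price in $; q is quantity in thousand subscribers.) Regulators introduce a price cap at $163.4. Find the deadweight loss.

$153.49 thousand

Competitive equilibrium: 237 − 6q = 156 + 1.8q → q* = 10.3846, p* = 174.6923.
At the ceiling p = 163.4, quantity supplied = (163.4 − 156)/1.8 = 4.1111.
Willingness to pay at q' = 4.1111: 237 − 6·4.1111 = 212.3334.
Δq = 10.3846 − 4.1111 = 6.2735; wedge = 212.3334 − 163.4 = 48.9334.
Deadweight loss = ½ × 6.2735 × 48.9334 = $153.49 thousand.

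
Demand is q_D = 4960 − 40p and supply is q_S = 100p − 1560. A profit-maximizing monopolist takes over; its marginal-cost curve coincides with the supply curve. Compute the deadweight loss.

29143.25

In inverse form: demand p = 124 − 0.025q, supply p = 15.6 + 0.01q.
Competitive equilibrium: 124 − 0.025q = 15.6 + 0.01q → q* = 3097.14286, p* = 46.57143.
Marginal revenue: MR = 124 − 0.05q. Set MR = MC: 124 − 0.05q = 15.6 + 0.01q → q_m = 1806.66667.
Price p_m = 124 − 0.025·1806.66667 = 78.83333; MC(q_m) = 15.6 + 0.01·1806.66667 = 33.66667.
Competitive q* = 3097.14286, so Δq = 1290.47619; wedge = 78.83333 − 33.66667 = 45.16666.
The triangle = ½ × 1290.47619 × 45.16666 = 29143.25.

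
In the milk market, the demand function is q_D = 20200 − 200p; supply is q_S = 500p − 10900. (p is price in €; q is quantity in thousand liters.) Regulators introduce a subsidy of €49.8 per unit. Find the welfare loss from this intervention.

€177145.71 thousand

In inverse form: demand p = 101 − 0.005q, supply p = 21.8 + 0.002q.
Competitive equilibrium: 101 − 0.005q = 21.8 + 0.002q → q* = 11314.2857, p* = 44.4286.
The subsidy lowers effective supply by 49.8: p = 0.002q − 28.
New quantity: 101 − 0.005q = 0.002q − 28 → q' = 18428.5714.
Overproduction Δq = 18428.5714 − 11314.2857 = 7114.2857; wedge = subsidy = 49.8.
DWL = ½ × 7114.2857 × 49.8 = €177145.71 thousand.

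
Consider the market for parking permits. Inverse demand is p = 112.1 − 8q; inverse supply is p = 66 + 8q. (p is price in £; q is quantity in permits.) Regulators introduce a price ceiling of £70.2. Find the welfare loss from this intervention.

Competitive equilibrium: 112.1 − 8q = 66 + 8q → q* = 2.8813, p* = 89.05.
At the ceiling p = 70.2, quantity supplied = (70.2 − 66)/8 = 0.525.
Willingness to pay at q' = 0.525: 112.1 − 8·0.525 = 107.9.
Δq = 2.8813 − 0.525 = 2.3563; wedge = 107.9 − 70.2 = 37.7.
Welfare loss = ½ × 2.3563 × 37.7 = £44.42.

£44.42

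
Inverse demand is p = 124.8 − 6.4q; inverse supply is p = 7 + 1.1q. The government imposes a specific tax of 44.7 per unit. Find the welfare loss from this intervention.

133.206

Competitive equilibrium: 124.8 − 6.4q = 7 + 1.1q → q* = 15.7067, p* = 24.2773.
With the tax, the buyer price exceeds the seller price by 44.7: (124.8 − 6.4q) − (7 + 1.1q) = 44.7 → q' = 9.7467.
Δq = 15.7067 − 9.7467 = 5.96; the wedge equals the tax, 44.7.
The triangle = ½ × 5.96 × 44.7 = 133.206.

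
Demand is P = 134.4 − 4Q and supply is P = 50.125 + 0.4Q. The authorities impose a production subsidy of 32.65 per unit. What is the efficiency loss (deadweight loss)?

121.14

Competitive equilibrium: 134.4 − 4Q = 50.125 + 0.4Q → Q* = 19.1534, P* = 57.7864.
The subsidy lowers effective supply by 32.65: P = 17.475 + 0.4Q.
New quantity: 134.4 − 4Q = 17.475 + 0.4Q → Q' = 26.5739.
Overproduction ΔQ = 26.5739 − 19.1534 = 7.4205; wedge = subsidy = 32.65.
Deadweight loss = ½ × 7.4205 × 32.65 = 121.14.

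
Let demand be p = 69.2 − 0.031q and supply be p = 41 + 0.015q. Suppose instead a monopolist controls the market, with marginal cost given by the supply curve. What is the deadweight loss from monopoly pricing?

1401.05

Competitive equilibrium: 69.2 − 0.031q = 41 + 0.015q → q* = 613.0435, p* = 50.1957.
Marginal revenue: MR = 69.2 − 0.062q. Set MR = MC: 69.2 − 0.062q = 41 + 0.015q → q_m = 366.2338.
Price p_m = 69.2 − 0.031·366.2338 = 57.8468; MC(q_m) = 41 + 0.015·366.2338 = 46.4935.
Competitive q* = 613.0435, so Δq = 246.8097; wedge = 57.8468 − 46.4935 = 11.3533.
Welfare loss = ½ × 246.8097 × 11.3533 = 1401.05.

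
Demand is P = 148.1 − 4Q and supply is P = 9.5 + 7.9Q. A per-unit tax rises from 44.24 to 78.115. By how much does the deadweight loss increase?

174.15

Competitive equilibrium: 148.1 − 4Q = 9.5 + 7.9Q → Q* = 11.6471, P* = 101.5118.
For a per-unit tax t: ΔQ = t/11.9, so DWL = ½·t·(t/11.9) = t²/23.8.
At t = 44.24: DWL = 82.234. At t = 78.115: DWL = 256.385.
Increase = 256.385 − 82.234 = 174.15.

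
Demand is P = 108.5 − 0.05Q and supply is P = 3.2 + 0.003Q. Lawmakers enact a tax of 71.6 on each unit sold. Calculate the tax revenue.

Competitive equilibrium: 108.5 − 0.05Q = 3.2 + 0.003Q → Q* = 1986.79245, P* = 9.16038.
With the tax, the buyer price exceeds the seller price by 71.6: (108.5 − 0.05Q) − (3.2 + 0.003Q) = 71.6 → Q' = 635.84906.
Tax revenue = 71.6 × 635.84906 = 45526.79.

45526.79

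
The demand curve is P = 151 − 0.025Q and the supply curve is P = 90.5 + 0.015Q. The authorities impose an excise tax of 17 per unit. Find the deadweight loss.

Competitive equilibrium: 151 − 0.025Q = 90.5 + 0.015Q → Q* = 1512.5, P* = 113.1875.
With the tax, the buyer price exceeds the seller price by 17: (151 − 0.025Q) − (90.5 + 0.015Q) = 17 → Q' = 1087.5.
ΔQ = 1512.5 − 1087.5 = 425; the wedge equals the tax, 17.
Deadweight loss = ½ × 425 × 17 = 3612.50.

3612.50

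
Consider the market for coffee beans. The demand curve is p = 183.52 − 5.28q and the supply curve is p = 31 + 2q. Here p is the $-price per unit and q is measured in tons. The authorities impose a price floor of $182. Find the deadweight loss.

$1554.08

Competitive equilibrium: 183.52 − 5.28q = 31 + 2q → q* = 20.9505, p* = 72.9011.
At the floor p = 182, quantity demanded = (183.52 − 182)/5.28 = 0.2879.
Sellers' marginal cost at q' = 0.2879: 31 + 2·0.2879 = 31.5758.
Δq = 20.9505 − 0.2879 = 20.6626; wedge = 182 − 31.5758 = 150.4242.
The triangle = ½ × 20.6626 × 150.4242 = $1554.08.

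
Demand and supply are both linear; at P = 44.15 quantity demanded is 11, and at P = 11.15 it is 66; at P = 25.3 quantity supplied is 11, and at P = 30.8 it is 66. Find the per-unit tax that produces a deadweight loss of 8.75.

3.5

Demand slope = (11.15 − 44.15)/(66 − 11) = −0.6, so P = 50.75 − 0.6Q.
Supply slope = (30.8 − 25.3)/(66 − 11) = 0.1, so P = 24.2 + 0.1Q.
Competitive equilibrium: 50.75 − 0.6Q = 24.2 + 0.1Q → Q* = 37.9286, P* = 27.9929.
A tax t gives ΔQ = t/0.7 and wedge t, so DWL = t²/1.4.
t²/1.4 = 8.75 → t² = 12.25 → t = 3.5.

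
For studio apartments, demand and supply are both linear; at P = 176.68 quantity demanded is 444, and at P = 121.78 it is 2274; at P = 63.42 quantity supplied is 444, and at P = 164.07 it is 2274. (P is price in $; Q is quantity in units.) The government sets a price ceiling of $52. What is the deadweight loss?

Demand slope = (121.78 − 176.68)/(2274 − 444) = −0.03, so P = 190 − 0.03Q.
Supply slope = (164.07 − 63.42)/(2274 − 444) = 0.055, so P = 39 + 0.055Q.
Competitive equilibrium: 190 − 0.03Q = 39 + 0.055Q → Q* = 1776.47059, P* = 136.70588.
At the ceiling P = 52, quantity supplied = (52 − 39)/0.055 = 236.36364.
Willingness to pay at Q' = 236.36364: 190 − 0.03·236.36364 = 182.90909.
ΔQ = 1776.47059 − 236.36364 = 1540.10695; wedge = 182.90909 − 52 = 130.90909.
DWL = ½ × 1540.10695 × 130.90909 = $100807.

$100807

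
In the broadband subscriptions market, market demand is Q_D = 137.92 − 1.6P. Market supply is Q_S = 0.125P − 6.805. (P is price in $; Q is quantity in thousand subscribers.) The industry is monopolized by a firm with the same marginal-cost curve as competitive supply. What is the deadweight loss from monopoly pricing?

$0.27 thousand

In inverse form: demand P = 86.2 − 0.625Q, supply P = 54.44 + 8Q.
Competitive equilibrium: 86.2 − 0.625Q = 54.44 + 8Q → Q* = 3.6823, P* = 83.8986.
Marginal revenue: MR = 86.2 − 1.25Q. Set MR = MC: 86.2 − 1.25Q = 54.44 + 8Q → Q_m = 3.4335.
Price P_m = 86.2 − 0.625·3.4335 = 84.0541; MC(Q_m) = 54.44 + 8·3.4335 = 81.908.
Competitive Q* = 3.6823, so ΔQ = 0.2488; wedge = 84.0541 − 81.908 = 2.1461.
Welfare loss = ½ × 0.2488 × 2.1461 = $0.27 thousand.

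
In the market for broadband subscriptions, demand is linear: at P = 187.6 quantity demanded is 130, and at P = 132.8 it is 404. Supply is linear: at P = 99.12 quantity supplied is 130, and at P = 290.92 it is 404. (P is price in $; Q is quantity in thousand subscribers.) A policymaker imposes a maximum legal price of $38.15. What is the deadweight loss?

$15469.78 thousand

Demand slope = (132.8 − 187.6)/(404 − 130) = −0.2, so P = 213.6 − 0.2Q.
Supply slope = (290.92 − 99.12)/(404 − 130) = 0.7, so P = 8.12 + 0.7Q.
Competitive equilibrium: 213.6 − 0.2Q = 8.12 + 0.7Q → Q* = 228.3111, P* = 167.9378.
At the ceiling P = 38.15, quantity supplied = (38.15 − 8.12)/0.7 = 42.9.
Willingness to pay at Q' = 42.9: 213.6 − 0.2·42.9 = 205.02.
ΔQ = 228.3111 − 42.9 = 185.4111; wedge = 205.02 − 38.15 = 166.87.
DWL = ½ × 185.4111 × 166.87 = $15469.78 thousand.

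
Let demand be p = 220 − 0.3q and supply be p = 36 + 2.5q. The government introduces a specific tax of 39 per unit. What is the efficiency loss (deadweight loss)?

271.61

Competitive equilibrium: 220 − 0.3q = 36 + 2.5q → q* = 65.7143, p* = 200.2857.
With the tax, the buyer price exceeds the seller price by 39: (220 − 0.3q) − (36 + 2.5q) = 39 → q' = 51.7857.
Δq = 65.7143 − 51.7857 = 13.9286; the wedge equals the tax, 39.
DWL = ½ × 13.9286 × 39 = 271.61.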